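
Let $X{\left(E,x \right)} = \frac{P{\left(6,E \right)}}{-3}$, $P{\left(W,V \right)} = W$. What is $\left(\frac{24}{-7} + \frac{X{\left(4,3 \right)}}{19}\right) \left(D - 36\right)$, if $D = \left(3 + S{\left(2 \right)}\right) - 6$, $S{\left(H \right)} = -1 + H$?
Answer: $\frac{940}{7} \approx 134.29$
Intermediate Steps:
$X{\left(E,x \right)} = -2$ ($X{\left(E,x \right)} = \frac{6}{-3} = 6 \left(- \frac{1}{3}\right) = -2$)
$D = -2$ ($D = \left(3 + \left(-1 + 2\right)\right) - 6 = \left(3 + 1\right) - 6 = 4 - 6 = -2$)
$\left(\frac{24}{-7} + \frac{X{\left(4,3 \right)}}{19}\right) \left(D - 36\right) = \left(\frac{24}{-7} - \frac{2}{19}\right) \left(-2 - 36\right) = \left(24 \left(- \frac{1}{7}\right) - \frac{2}{19}\right) \left(-38\right) = \left(- \frac{24}{7} - \frac{2}{19}\right) \left(-38\right) = \left(- \frac{470}{133}\right) \left(-38\right) = \frac{940}{7}$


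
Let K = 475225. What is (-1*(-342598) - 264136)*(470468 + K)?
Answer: 74200964166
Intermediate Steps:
(-1*(-342598) - 264136)*(470468 + K) = (-1*(-342598) - 264136)*(470468 + 475225) = (342598 - 264136)*945693 = 78462*945693 = 74200964166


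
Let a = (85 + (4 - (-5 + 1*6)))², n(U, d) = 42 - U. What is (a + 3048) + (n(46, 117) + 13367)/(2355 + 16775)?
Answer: 206464323/19130 ≈ 10793.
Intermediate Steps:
a = 7744 (a = (85 + (4 - (-5 + 6)))² = (85 + (4 - 1*1))² = (85 + (4 - 1))² = (85 + 3)² = 88² = 7744)
(a + 3048) + (n(46, 117) + 13367)/(2355 + 16775) = (7744 + 3048) + ((42 - 1*46) + 13367)/(2355 + 16775) = 10792 + ((42 - 46) + 13367)/19130 = 10792 + (-4 + 13367)*(1/19130) = 10792 + 13363*(1/19130) = 10792 + 13363/19130 = 206464323/19130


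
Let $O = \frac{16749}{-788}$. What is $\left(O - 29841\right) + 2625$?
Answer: $- \frac{21462957}{788} \approx -27237.0$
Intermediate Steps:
$O = - \frac{16749}{788}$ ($O = 16749 \left(- \frac{1}{788}\right) = - \frac{16749}{788} \approx -21.255$)
$\left(O - 29841\right) + 2625 = \left(- \frac{16749}{788} - 29841\right) + 2625 = - \frac{23531457}{788} + 2625 = - \frac{21462957}{788}$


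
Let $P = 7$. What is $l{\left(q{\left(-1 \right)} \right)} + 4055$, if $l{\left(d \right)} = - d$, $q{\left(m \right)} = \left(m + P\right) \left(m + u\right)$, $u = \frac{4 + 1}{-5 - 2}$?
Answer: $\frac{28457}{7} \approx 4065.3$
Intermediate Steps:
$u = - \frac{5}{7}$ ($u = \frac{5}{-7} = 5 \left(- \frac{1}{7}\right) = - \frac{5}{7} \approx -0.71429$)
$q{\left(m \right)} = \left(7 + m\right) \left(- \frac{5}{7} + m\right)$ ($q{\left(m \right)} = \left(m + 7\right) \left(m - \frac{5}{7}\right) = \left(7 + m\right) \left(- \frac{5}{7} + m\right)$)
$l{\left(q{\left(-1 \right)} \right)} + 4055 = - (-5 + \left(-1\right)^{2} + \frac{44}{7} \left(-1\right)) + 4055 = - (-5 + 1 - \frac{44}{7}) + 4055 = \left(-1\right) \left(- \frac{72}{7}\right) + 4055 = \frac{72}{7} + 4055 = \frac{28457}{7}$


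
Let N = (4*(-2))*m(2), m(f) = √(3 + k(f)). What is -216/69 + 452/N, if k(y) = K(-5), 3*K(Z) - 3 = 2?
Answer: -72/23 - 113*√42/28 ≈ -29.285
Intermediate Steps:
K(Z) = 5/3 (K(Z) = 1 + (⅓)*2 = 1 + ⅔ = 5/3)
k(y) = 5/3
m(f) = √42/3 (m(f) = √(3 + 5/3) = √(14/3) = √42/3)
N = -8*√42/3 (N = (4*(-2))*(√42/3) = -8*√42/3 ≈ -17.282)
-216/69 + 452/N = -216/69 + 452/((-8*√42/3)) = -216*1/69 + 452*(-√42/112) = -72/23 - 113*√42/28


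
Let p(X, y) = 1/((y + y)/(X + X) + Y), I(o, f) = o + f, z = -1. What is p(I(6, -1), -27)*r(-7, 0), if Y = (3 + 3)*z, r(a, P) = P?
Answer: 0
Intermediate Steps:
Y = -6 (Y = (3 + 3)*(-1) = 6*(-1) = -6)
I(o, f) = f + o
p(X, y) = 1/(-6 + y/X) (p(X, y) = 1/((y + y)/(X + X) - 6) = 1/((2*y)/((2*X)) - 6) = 1/((2*y)*(1/(2*X)) - 6) = 1/(y/X - 6) = 1/(-6 + y/X))
p(I(6, -1), -27)*r(-7, 0) = ((-1 + 6)/(-27 - 6*(-1 + 6)))*0 = (5/(-27 - 6*5))*0 = (5/(-27 - 30))*0 = (5/(-57))*0 = (5*(-1/57))*0 = -5/57*0 = 0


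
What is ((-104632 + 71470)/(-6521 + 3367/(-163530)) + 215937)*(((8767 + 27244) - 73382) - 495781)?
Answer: -122772568588836572448/1066382497 ≈ -1.1513e+11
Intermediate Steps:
((-104632 + 71470)/(-6521 + 3367/(-163530)) + 215937)*(((8767 + 27244) - 73382) - 495781) = (-33162/(-6521 + 3367*(-1/163530)) + 215937)*((36011 - 73382) - 495781) = (-33162/(-6521 - 3367/163530) + 215937)*(-37371 - 495781) = (-33162/(-1066382497/163530) + 215937)*(-533152) = (-33162*(-163530/1066382497) + 215937)*(-533152) = (5422981860/1066382497 + 215937)*(-533152) = (230276860236549/1066382497)*(-533152) = -122772568588836572448/1066382497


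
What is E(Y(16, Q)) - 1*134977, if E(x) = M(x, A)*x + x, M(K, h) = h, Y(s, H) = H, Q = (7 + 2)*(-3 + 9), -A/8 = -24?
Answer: -124555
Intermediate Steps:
A = 192 (A = -8*(-24) = 192)
Q = 54 (Q = 9*6 = 54)
E(x) = 193*x (E(x) = 192*x + x = 193*x)
E(Y(16, Q)) - 1*134977 = 193*54 - 1*134977 = 10422 - 134977 = -124555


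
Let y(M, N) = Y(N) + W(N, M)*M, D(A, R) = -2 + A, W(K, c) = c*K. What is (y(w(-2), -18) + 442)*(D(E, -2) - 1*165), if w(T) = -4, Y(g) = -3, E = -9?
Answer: -26576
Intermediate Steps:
W(K, c) = K*c
y(M, N) = -3 + N*M² (y(M, N) = -3 + (N*M)*M = -3 + (M*N)*M = -3 + N*M²)
(y(w(-2), -18) + 442)*(D(E, -2) - 1*165) = ((-3 - 18*(-4)²) + 442)*((-2 - 9) - 1*165) = ((-3 - 18*16) + 442)*(-11 - 165) = ((-3 - 288) + 442)*(-176) = (-291 + 442)*(-176) = 151*(-176) = -26576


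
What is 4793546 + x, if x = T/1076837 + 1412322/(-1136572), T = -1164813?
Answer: 2933415721986407297/611951391382 ≈ 4.7935e+6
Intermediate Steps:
x = -1422367213275/611951391382 (x = -1164813/1076837 + 1412322/(-1136572) = -1164813*1/1076837 + 1412322*(-1/1136572) = -1164813/1076837 - 706161/568286 = -1422367213275/611951391382 ≈ -2.3243)
4793546 + x = 4793546 - 1422367213275/611951391382 = 2933415721986407297/611951391382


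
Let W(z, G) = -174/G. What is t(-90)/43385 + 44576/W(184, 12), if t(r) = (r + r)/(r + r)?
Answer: -3867859491/1258165 ≈ -3074.2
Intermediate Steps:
t(r) = 1 (t(r) = (2*r)/((2*r)) = (2*r)*(1/(2*r)) = 1)
t(-90)/43385 + 44576/W(184, 12) = 1/43385 + 44576/((-174/12)) = 1*(1/43385) + 44576/((-174*1/12)) = 1/43385 + 44576/(-29/2) = 1/43385 + 44576*(-2/29) = 1/43385 - 89152/29 = -3867859491/1258165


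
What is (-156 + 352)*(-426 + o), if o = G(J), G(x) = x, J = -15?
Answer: -86436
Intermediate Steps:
o = -15
(-156 + 352)*(-426 + o) = (-156 + 352)*(-426 - 15) = 196*(-441) = -86436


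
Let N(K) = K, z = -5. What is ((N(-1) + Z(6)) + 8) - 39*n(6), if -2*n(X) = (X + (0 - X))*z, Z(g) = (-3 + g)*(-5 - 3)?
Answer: -17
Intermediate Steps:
Z(g) = 24 - 8*g (Z(g) = (-3 + g)*(-8) = 24 - 8*g)
n(X) = 0 (n(X) = -(X + (0 - X))*(-5)/2 = -(X - X)*(-5)/2 = -0*(-5) = -½*0 = 0)
((N(-1) + Z(6)) + 8) - 39*n(6) = ((-1 + (24 - 8*6)) + 8) - 39*0 = ((-1 + (24 - 48)) + 8) + 0 = ((-1 - 24) + 8) + 0 = (-25 + 8) + 0 = -17 + 0 = -17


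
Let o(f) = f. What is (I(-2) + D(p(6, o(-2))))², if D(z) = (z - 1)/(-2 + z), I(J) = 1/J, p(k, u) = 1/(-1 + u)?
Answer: 1/196 ≈ 0.0051020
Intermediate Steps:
D(z) = (-1 + z)/(-2 + z)
(I(-2) + D(p(6, o(-2))))² = (1/(-2) + (-1 + 1/(-1 - 2))/(-2 + 1/(-1 - 2)))² = (-½ + (-1 + 1/(-3))/(-2 + 1/(-3)))² = (-½ + (-1 - ⅓)/(-2 - ⅓))² = (-½ - 4/3/(-7/3))² = (-½ - 3/7*(-4/3))² = (-½ + 4/7)² = (1/14)² = 1/196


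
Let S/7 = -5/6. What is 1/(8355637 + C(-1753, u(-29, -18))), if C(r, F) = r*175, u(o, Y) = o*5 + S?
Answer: 1/8048862 ≈ 1.2424e-7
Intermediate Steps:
S = -35/6 (S = 7*(-5/6) = 7*(-5*⅙) = 7*(-⅚) = -35/6 ≈ -5.8333)
u(o, Y) = -35/6 + 5*o (u(o, Y) = o*5 - 35/6 = 5*o - 35/6 = -35/6 + 5*o)
C(r, F) = 175*r
1/(8355637 + C(-1753, u(-29, -18))) = 1/(8355637 + 175*(-1753)) = 1/(8355637 - 306775) = 1/8048862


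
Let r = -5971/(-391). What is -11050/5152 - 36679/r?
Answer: -6192709/2576 ≈ -2404.0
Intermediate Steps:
r = 5971/391 (r = -5971*(-1/391) = 5971/391 ≈ 15.271)
-11050/5152 - 36679/r = -11050/5152 - 36679/5971/391 = -11050*1/5152 - 36679*391/5971 = -5525/2576 - 16813/7 = -6192709/2576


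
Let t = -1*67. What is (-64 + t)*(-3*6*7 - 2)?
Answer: 16768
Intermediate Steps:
t = -67
(-64 + t)*(-3*6*7 - 2) = (-64 - 67)*(-3*6*7 - 2) = -131*(-18*7 - 2) = -131*(-126 - 2) = -131*(-128) = 16768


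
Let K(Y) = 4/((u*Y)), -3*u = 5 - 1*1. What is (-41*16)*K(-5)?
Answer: -1968/5 ≈ -393.60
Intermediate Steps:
u = -4/3 (u = -(5 - 1*1)/3 = -(5 - 1)/3 = -⅓*4 = -4/3 ≈ -1.3333)
K(Y) = -3/Y (K(Y) = 4/((-4*Y/3)) = 4*(-3/(4*Y)) = -3/Y)
(-41*16)*K(-5) = (-41*16)*(-3/(-5)) = -(-1968)*(-1)/5 = -656*⅗ = -1968/5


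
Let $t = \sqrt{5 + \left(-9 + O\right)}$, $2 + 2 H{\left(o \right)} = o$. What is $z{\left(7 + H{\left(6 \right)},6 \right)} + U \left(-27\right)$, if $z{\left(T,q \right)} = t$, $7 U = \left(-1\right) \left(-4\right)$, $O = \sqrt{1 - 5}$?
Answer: $- \frac{108}{7} + \sqrt{-4 + 2 i} \approx -14.943 + 2.0582 i$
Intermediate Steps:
$H{\left(o \right)} = -1 + \frac{o}{2}$
$O = 2 i$ ($O = \sqrt{-4} = 2 i \approx 2.0 i$)
$t = \sqrt{-4 + 2 i}$ ($t = \sqrt{5 - \left(9 - 2 i\right)} = \sqrt{-4 + 2 i} \approx 0.48587 + 2.0582 i$)
$U = \frac{4}{7}$ ($U = \frac{\left(-1\right) \left(-4\right)}{7} = \frac{1}{7} \cdot 4 = \frac{4}{7} \approx 0.57143$)
$z{\left(T,q \right)} = \sqrt{-4 + 2 i}$
$z{\left(7 + H{\left(6 \right)},6 \right)} + U \left(-27\right) = \sqrt{-4 + 2 i} + \frac{4}{7} \left(-27\right) = \sqrt{-4 + 2 i} - \frac{108}{7} = - \frac{108}{7} + \sqrt{-4 + 2 i}$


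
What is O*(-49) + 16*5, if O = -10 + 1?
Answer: 521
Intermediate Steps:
O = -9
O*(-49) + 16*5 = -9*(-49) + 16*5 = 441 + 80 = 521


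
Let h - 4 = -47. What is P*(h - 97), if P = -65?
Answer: 9100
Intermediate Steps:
h = -43 (h = 4 - 47 = -43)
P*(h - 97) = -65*(-43 - 97) = -65*(-140) = 9100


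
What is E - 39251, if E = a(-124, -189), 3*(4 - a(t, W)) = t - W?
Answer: -117806/3 ≈ -39269.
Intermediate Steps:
a(t, W) = 4 - t/3 + W/3 (a(t, W) = 4 - (t - W)/3 = 4 + (-t/3 + W/3) = 4 - t/3 + W/3)
E = -53/3 (E = 4 - ⅓*(-124) + (⅓)*(-189) = 4 + 124/3 - 63 = -53/3 ≈ -17.667)
E - 39251 = -53/3 - 39251 = -117806/3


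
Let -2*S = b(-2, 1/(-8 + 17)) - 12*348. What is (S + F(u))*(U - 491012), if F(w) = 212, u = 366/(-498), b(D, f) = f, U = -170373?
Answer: -27380677615/18 ≈ -1.5211e+9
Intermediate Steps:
u = -61/83 (u = 366*(-1/498) = -61/83 ≈ -0.73494)
S = 37583/18 (S = -(1/(-8 + 17) - 12*348)/2 = -(1/9 - 4176)/2 = -(⅑ - 4176)/2 = -½*(-37583/9) = 37583/18 ≈ 2087.9)
(S + F(u))*(U - 491012) = (37583/18 + 212)*(-170373 - 491012) = (41399/18)*(-661385) = -27380677615/18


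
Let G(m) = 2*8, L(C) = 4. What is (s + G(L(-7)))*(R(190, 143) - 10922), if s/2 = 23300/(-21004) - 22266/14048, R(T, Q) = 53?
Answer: -2126954707821/18441512 ≈ -1.1534e+5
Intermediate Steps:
G(m) = 16
s = -99374183/18441512 (s = 2*(23300/(-21004) - 22266/14048) = 2*(23300*(-1/21004) - 22266*1/14048) = 2*(-5825/5251 - 11133/7024) = 2*(-99374183/36883024) = -99374183/18441512 ≈ -5.3886)
(s + G(L(-7)))*(R(190, 143) - 10922) = (-99374183/18441512 + 16)*(53 - 10922) = (195690009/18441512)*(-10869) = -2126954707821/18441512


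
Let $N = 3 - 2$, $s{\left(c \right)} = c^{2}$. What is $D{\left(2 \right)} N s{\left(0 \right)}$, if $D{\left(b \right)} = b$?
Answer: $0$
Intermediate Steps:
$N = 1$
$D{\left(2 \right)} N s{\left(0 \right)} = 2 \cdot 1 \cdot 0^{2} = 2 \cdot 1 \cdot 0 = 2 \cdot 0 = 0$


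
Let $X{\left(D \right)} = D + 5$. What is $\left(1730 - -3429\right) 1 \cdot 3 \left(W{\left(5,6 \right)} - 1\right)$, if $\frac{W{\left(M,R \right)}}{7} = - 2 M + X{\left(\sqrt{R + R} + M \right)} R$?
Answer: $5401473 + 1300068 \sqrt{3} \approx 7.6533 \cdot 10^{6}$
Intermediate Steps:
$X{\left(D \right)} = 5 + D$
$W{\left(M,R \right)} = - 14 M + 7 R \left(5 + M + \sqrt{2} \sqrt{R}\right)$ ($W{\left(M,R \right)} = 7 \left(- 2 M + \left(5 + \left(\sqrt{R + R} + M\right)\right) R\right) = 7 \left(- 2 M + \left(5 + \left(\sqrt{2 R} + M\right)\right) R\right) = 7 \left(- 2 M + \left(5 + \left(\sqrt{2} \sqrt{R} + M\right)\right) R\right) = 7 \left(- 2 M + \left(5 + \left(M + \sqrt{2} \sqrt{R}\right)\right) R\right) = 7 \left(- 2 M + \left(5 + M + \sqrt{2} \sqrt{R}\right) R\right) = 7 \left(- 2 M + R \left(5 + M + \sqrt{2} \sqrt{R}\right)\right) = - 14 M + 7 R \left(5 + M + \sqrt{2} \sqrt{R}\right)$)
$\left(1730 - -3429\right) 1 \cdot 3 \left(W{\left(5,6 \right)} - 1\right) = \left(1730 - -3429\right) 1 \cdot 3 \left(\left(\left(-14\right) 5 + 7 \cdot 6 \left(5 + 5 + \sqrt{2} \sqrt{6}\right)\right) - 1\right) = \left(1730 + 3429\right) 3 \left(\left(-70 + 7 \cdot 6 \left(5 + 5 + 2 \sqrt{3}\right)\right) - 1\right) = 5159 \cdot 3 \left(\left(-70 + 7 \cdot 6 \left(10 + 2 \sqrt{3}\right)\right) - 1\right) = 5159 \cdot 3 \left(\left(-70 + \left(420 + 84 \sqrt{3}\right)\right) - 1\right) = 5159 \cdot 3 \left(\left(350 + 84 \sqrt{3}\right) - 1\right) = 5159 \cdot 3 \left(349 + 84 \sqrt{3}\right) = 5159 \left(1047 + 252 \sqrt{3}\right) = 5401473 + 1300068 \sqrt{3}$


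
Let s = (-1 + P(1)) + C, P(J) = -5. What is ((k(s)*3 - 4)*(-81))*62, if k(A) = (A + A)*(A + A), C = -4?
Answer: -6006312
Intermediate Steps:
s = -10 (s = (-1 - 5) - 4 = -6 - 4 = -10)
k(A) = 4*A**2 (k(A) = (2*A)*(2*A) = 4*A**2)
((k(s)*3 - 4)*(-81))*62 = (((4*(-10)**2)*3 - 4)*(-81))*62 = (((4*100)*3 - 4)*(-81))*62 = ((400*3 - 4)*(-81))*62 = ((1200 - 4)*(-81))*62 = (1196*(-81))*62 = -96876*62 = -6006312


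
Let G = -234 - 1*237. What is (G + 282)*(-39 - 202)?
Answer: 45549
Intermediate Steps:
G = -471 (G = -234 - 237 = -471)
(G + 282)*(-39 - 202) = (-471 + 282)*(-39 - 202) = -189*(-241) = 45549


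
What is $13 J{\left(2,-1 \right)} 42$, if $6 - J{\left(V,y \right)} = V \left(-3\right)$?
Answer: $6552$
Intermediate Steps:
$J{\left(V,y \right)} = 6 + 3 V$ ($J{\left(V,y \right)} = 6 - V \left(-3\right) = 6 - - 3 V = 6 + 3 V$)
$13 J{\left(2,-1 \right)} 42 = 13 \left(6 + 3 \cdot 2\right) 42 = 13 \left(6 + 6\right) 42 = 13 \cdot 12 \cdot 42 = 156 \cdot 42 = 6552$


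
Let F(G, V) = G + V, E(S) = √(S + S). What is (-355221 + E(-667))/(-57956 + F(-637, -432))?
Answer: 118407/19675 - I*√1334/59025 ≈ 6.0181 - 0.00061879*I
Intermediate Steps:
E(S) = √2*√S (E(S) = √(2*S) = √2*√S)
(-355221 + E(-667))/(-57956 + F(-637, -432)) = (-355221 + √2*√(-667))/(-57956 + (-637 - 432)) = (-355221 + √2*(I*√667))/(-57956 - 1069) = (-355221 + I*√1334)/(-59025) = (-355221 + I*√1334)*(-1/59025) = 118407/19675 - I*√1334/59025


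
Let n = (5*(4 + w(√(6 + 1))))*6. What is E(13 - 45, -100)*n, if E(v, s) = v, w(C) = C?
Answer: -3840 - 960*√7 ≈ -6379.9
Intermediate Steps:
n = 120 + 30*√7 (n = (5*(4 + √(6 + 1)))*6 = (5*(4 + √7))*6 = (20 + 5*√7)*6 = 120 + 30*√7 ≈ 199.37)
E(13 - 45, -100)*n = (13 - 45)*(120 + 30*√7) = -32*(120 + 30*√7) = -3840 - 960*√7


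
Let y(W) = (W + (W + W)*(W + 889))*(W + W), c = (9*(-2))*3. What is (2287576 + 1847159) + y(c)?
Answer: 13880007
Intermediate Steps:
c = -54 (c = -18*3 = -54)
y(W) = 2*W*(W + 2*W*(889 + W)) (y(W) = (W + (2*W)*(889 + W))*(2*W) = (W + 2*W*(889 + W))*(2*W) = 2*W*(W + 2*W*(889 + W)))
(2287576 + 1847159) + y(c) = (2287576 + 1847159) + (-54)**2*(3558 + 4*(-54)) = 4134735 + 2916*(3558 - 216) = 4134735 + 2916*3342 = 4134735 + 9745272 = 13880007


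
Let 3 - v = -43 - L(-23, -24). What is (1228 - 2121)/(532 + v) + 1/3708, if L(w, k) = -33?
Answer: -3310699/2020860 ≈ -1.6383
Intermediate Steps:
v = 13 (v = 3 - (-43 - 1*(-33)) = 3 - (-43 + 33) = 3 - 1*(-10) = 3 + 10 = 13)
(1228 - 2121)/(532 + v) + 1/3708 = (1228 - 2121)/(532 + 13) + 1/3708 = -893/545 + 1/3708 = -3310699/2020860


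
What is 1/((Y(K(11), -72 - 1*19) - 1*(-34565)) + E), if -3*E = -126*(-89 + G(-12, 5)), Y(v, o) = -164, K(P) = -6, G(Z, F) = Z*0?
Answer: 1/30663 ≈ 3.2613e-5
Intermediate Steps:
G(Z, F) = 0
E = -3738 (E = -(-42)*(-89 + 0) = -(-42)*(-89) = -⅓*11214 = -3738)
1/((Y(K(11), -72 - 1*19) - 1*(-34565)) + E) = 1/((-164 - 1*(-34565)) - 3738) = 1/((-164 + 34565) - 3738) = 1/(34401 - 3738) = 1/30663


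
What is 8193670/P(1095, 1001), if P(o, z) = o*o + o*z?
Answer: 819367/229512 ≈ 3.5700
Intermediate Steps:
P(o, z) = o² + o*z
8193670/P(1095, 1001) = 8193670/((1095*(1095 + 1001))) = 8193670/((1095*2096)) = 8193670/2295120 = 8193670*(1/2295120) = 819367/229512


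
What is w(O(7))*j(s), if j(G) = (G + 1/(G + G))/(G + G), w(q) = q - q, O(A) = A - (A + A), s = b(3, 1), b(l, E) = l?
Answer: 0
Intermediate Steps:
s = 3
O(A) = -A (O(A) = A - 2*A = -A)
w(q) = 0
j(G) = (G + 1/(2*G))/(2*G) (j(G) = (G + 1/(2*G))/((2*G)) = (G + 1/(2*G))*(1/(2*G)) = (G + 1/(2*G))/(2*G))
w(O(7))*j(s) = 0*(½ + (¼)/3²) = 0*(½ + (¼)*(⅑)) = 0*(½ + 1/36) = 0*(19/36) = 0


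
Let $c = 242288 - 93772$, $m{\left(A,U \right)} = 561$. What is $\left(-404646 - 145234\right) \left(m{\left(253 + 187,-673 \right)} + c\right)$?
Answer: $-81974460760$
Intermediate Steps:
$c = 148516$ ($c = 242288 - 93772 = 148516$)
$\left(-404646 - 145234\right) \left(m{\left(253 + 187,-673 \right)} + c\right) = \left(-404646 - 145234\right) \left(561 + 148516\right) = \left(-549880\right) 149077 = -81974460760$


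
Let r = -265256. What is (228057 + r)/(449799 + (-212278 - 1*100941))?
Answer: -37199/136580 ≈ -0.27236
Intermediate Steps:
(228057 + r)/(449799 + (-212278 - 1*100941)) = (228057 - 265256)/(449799 + (-212278 - 1*100941)) = -37199/(449799 + (-212278 - 100941)) = -37199/(449799 - 313219) = -37199/136580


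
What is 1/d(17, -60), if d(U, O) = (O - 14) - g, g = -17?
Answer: -1/57 ≈ -0.017544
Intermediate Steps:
d(U, O) = 3 + O (d(U, O) = (O - 14) - 1*(-17) = (-14 + O) + 17 = 3 + O)
1/d(17, -60) = 1/(3 - 60) = 1/(-57) = -1/57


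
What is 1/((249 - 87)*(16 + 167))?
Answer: 1/29646 ≈ 3.3731e-5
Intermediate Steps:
1/((249 - 87)*(16 + 167)) = 1/(162*183) = 1/29646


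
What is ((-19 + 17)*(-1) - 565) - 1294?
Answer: -1857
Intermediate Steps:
((-19 + 17)*(-1) - 565) - 1294 = (-2*(-1) - 565) - 1294 = (2 - 565) - 1294 = -563 - 1294 = -1857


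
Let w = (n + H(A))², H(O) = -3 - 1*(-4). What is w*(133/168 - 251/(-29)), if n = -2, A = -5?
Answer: 6575/696 ≈ 9.4468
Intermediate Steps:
H(O) = 1 (H(O) = -3 + 4 = 1)
w = 1 (w = (-2 + 1)² = (-1)² = 1)
w*(133/168 - 251/(-29)) = 1*(133/168 - 251/(-29)) = 1*(133*(1/168) - 251*(-1/29)) = 1*(19/24 + 251/29) = 1*(6575/696) = 6575/696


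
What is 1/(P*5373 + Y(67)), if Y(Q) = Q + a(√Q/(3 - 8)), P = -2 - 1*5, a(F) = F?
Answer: -938600/35238798333 + 5*√67/35238798333 ≈ -2.6634e-5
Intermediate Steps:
P = -7 (P = -2 - 5 = -7)
Y(Q) = Q - √Q/5 (Y(Q) = Q + √Q/(3 - 8) = Q + √Q/(-5) = Q - √Q/5)
1/(P*5373 + Y(67)) = 1/(-7*5373 + (67 - √67/5)) = 1/(-37611 + (67 - √67/5)) = 1/(-37544 - √67/5)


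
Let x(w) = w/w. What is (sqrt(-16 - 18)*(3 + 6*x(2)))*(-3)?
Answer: -27*I*sqrt(34) ≈ -157.44*I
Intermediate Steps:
x(w) = 1
(sqrt(-16 - 18)*(3 + 6*x(2)))*(-3) = (sqrt(-16 - 18)*(3 + 6*1))*(-3) = (sqrt(-34)*(3 + 6))*(-3) = ((I*sqrt(34))*9)*(-3) = (9*I*sqrt(34))*(-3) = -27*I*sqrt(34)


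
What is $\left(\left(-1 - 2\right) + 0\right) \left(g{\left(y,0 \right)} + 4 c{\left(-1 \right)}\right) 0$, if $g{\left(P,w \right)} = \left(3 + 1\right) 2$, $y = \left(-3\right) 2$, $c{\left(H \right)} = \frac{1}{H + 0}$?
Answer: $0$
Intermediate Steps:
$c{\left(H \right)} = \frac{1}{H}$
$y = -6$
$g{\left(P,w \right)} = 8$ ($g{\left(P,w \right)} = 4 \cdot 2 = 8$)
$\left(\left(-1 - 2\right) + 0\right) \left(g{\left(y,0 \right)} + 4 c{\left(-1 \right)}\right) 0 = \left(\left(-1 - 2\right) + 0\right) \left(8 + \frac{4}{-1}\right) 0 = \left(-3 + 0\right) \left(8 + 4 \left(-1\right)\right) 0 = - 3 \left(8 - 4\right) 0 = \left(-3\right) 4 \cdot 0 = \left(-12\right) 0 = 0$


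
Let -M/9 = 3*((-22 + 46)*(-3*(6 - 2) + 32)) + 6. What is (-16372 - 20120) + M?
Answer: -49506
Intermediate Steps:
M = -13014 (M = -9*(3*((-22 + 46)*(-3*(6 - 2) + 32)) + 6) = -9*(3*(24*(-3*4 + 32)) + 6) = -9*(3*(24*(-12 + 32)) + 6) = -9*(3*(24*20) + 6) = -9*(3*480 + 6) = -9*(1440 + 6) = -9*1446 = -13014)
(-16372 - 20120) + M = (-16372 - 20120) - 13014 = -36492 - 13014 = -49506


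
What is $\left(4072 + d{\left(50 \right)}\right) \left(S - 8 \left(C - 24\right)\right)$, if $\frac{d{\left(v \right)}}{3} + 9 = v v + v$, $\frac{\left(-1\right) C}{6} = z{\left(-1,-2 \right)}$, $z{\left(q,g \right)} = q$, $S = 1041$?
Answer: $13858575$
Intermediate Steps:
$C = 6$ ($C = \left(-6\right) \left(-1\right) = 6$)
$d{\left(v \right)} = -27 + 3 v + 3 v^{2}$ ($d{\left(v \right)} = -27 + 3 \left(v v + v\right) = -27 + 3 \left(v^{2} + v\right) = -27 + 3 \left(v + v^{2}\right) = -27 + \left(3 v + 3 v^{2}\right) = -27 + 3 v + 3 v^{2}$)
$\left(4072 + d{\left(50 \right)}\right) \left(S - 8 \left(C - 24\right)\right) = \left(4072 + \left(-27 + 3 \cdot 50 + 3 \cdot 50^{2}\right)\right) \left(1041 - 8 \left(6 - 24\right)\right) = \left(4072 + \left(-27 + 150 + 3 \cdot 2500\right)\right) \left(1041 - -144\right) = \left(4072 + \left(-27 + 150 + 7500\right)\right) \left(1041 + 144\right) = \left(4072 + 7623\right) 1185 = 11695 \cdot 1185 = 13858575$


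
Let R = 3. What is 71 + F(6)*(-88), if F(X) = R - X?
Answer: 335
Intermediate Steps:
F(X) = 3 - X
71 + F(6)*(-88) = 71 + (3 - 1*6)*(-88) = 71 + (3 - 6)*(-88) = 71 - 3*(-88) = 71 + 264 = 335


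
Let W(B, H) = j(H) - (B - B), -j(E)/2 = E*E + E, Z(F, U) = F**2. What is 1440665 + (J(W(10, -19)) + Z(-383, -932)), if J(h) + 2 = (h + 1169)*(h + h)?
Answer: 923872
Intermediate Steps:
j(E) = -2*E - 2*E**2 (j(E) = -2*(E*E + E) = -2*(E**2 + E) = -2*(E + E**2) = -2*E - 2*E**2)
W(B, H) = -2*H*(1 + H) (W(B, H) = -2*H*(1 + H) - (B - B) = -2*H*(1 + H) - 1*0 = -2*H*(1 + H) + 0 = -2*H*(1 + H))
J(h) = -2 + 2*h*(1169 + h) (J(h) = -2 + (h + 1169)*(h + h) = -2 + (1169 + h)*(2*h) = -2 + 2*h*(1169 + h))
1440665 + (J(W(10, -19)) + Z(-383, -932)) = 1440665 + ((-2 + 2*(-2*(-19)*(1 - 19))**2 + 2338*(-2*(-19)*(1 - 19))) + (-383)**2) = 1440665 + ((-2 + 2*(-2*(-19)*(-18))**2 + 2338*(-2*(-19)*(-18))) + 146689) = 1440665 + ((-2 + 2*(-684)**2 + 2338*(-684)) + 146689) = 1440665 + ((-2 + 2*467856 - 1599192) + 146689) = 1440665 + ((-2 + 935712 - 1599192) + 146689) = 1440665 + (-663482 + 146689) = 1440665 - 516793 = 923872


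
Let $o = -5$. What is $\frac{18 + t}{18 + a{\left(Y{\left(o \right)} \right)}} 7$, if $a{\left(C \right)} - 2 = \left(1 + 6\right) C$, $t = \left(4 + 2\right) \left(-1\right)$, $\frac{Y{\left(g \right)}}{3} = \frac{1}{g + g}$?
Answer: $\frac{840}{179} \approx 4.6927$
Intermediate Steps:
$Y{\left(g \right)} = \frac{3}{2 g}$ ($Y{\left(g \right)} = \frac{3}{g + g} = \frac{3}{2 g}$)
$t = -6$ ($t = 6 \left(-1\right) = -6$)
$a{\left(C \right)} = 2 + 7 C$ ($a{\left(C \right)} = 2 + \left(1 + 6\right) C = 2 + 7 C$)
$\frac{18 + t}{18 + a{\left(Y{\left(o \right)} \right)}} 7 = \frac{18 - 6}{18 + \left(2 + 7 \frac{3}{2 \left(-5\right)}\right)} 7 = \frac{12}{18 + \left(2 + 7 \cdot \frac{3}{2} \left(- \frac{1}{5}\right)\right)} 7 = \frac{12}{18 + \left(2 + 7 \left(- \frac{3}{10}\right)\right)} 7 = \frac{12}{18 + \left(2 - \frac{21}{10}\right)} 7 = \frac{12}{18 - \frac{1}{10}} \cdot 7 = \frac{12}{\frac{179}{10}} \cdot 7 = 12 \cdot \frac{10}{179} \cdot 7 = \frac{120}{179} \cdot 7 = \frac{840}{179}$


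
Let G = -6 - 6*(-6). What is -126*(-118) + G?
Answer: 14898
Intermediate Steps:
G = 30 (G = -6 + 36 = 30)
-126*(-118) + G = -126*(-118) + 30 = 14868 + 30 = 14898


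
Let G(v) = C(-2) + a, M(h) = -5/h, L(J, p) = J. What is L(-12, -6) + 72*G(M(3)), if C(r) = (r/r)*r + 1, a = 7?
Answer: 420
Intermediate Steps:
C(r) = 1 + r (C(r) = 1*r + 1 = r + 1 = 1 + r)
G(v) = 6 (G(v) = (1 - 2) + 7 = -1 + 7 = 6)
L(-12, -6) + 72*G(M(3)) = -12 + 72*6 = -12 + 432 = 420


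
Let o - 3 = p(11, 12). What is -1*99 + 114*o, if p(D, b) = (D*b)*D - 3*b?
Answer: 161667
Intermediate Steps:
p(D, b) = -3*b + b*D**2 (p(D, b) = b*D**2 - 3*b = -3*b + b*D**2)
o = 1419 (o = 3 + 12*(-3 + 11**2) = 3 + 12*(-3 + 121) = 3 + 12*118 = 3 + 1416 = 1419)
-1*99 + 114*o = -1*99 + 114*1419 = -99 + 161766 = 161667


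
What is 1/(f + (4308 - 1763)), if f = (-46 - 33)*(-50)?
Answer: 1/6495 ≈ 0.00015396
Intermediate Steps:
f = 3950 (f = -79*(-50) = 3950)
1/(f + (4308 - 1763)) = 1/(3950 + (4308 - 1763)) = 1/(3950 + 2545) = 1/6495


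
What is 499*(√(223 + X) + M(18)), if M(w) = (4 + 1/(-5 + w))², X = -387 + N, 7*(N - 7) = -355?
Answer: 1401691/169 + 499*I*√10178/7 ≈ 8294.0 + 7191.7*I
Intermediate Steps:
N = -306/7 (N = 7 + (⅐)*(-355) = 7 - 355/7 = -306/7 ≈ -43.714)
X = -3015/7 (X = -387 - 306/7 = -3015/7 ≈ -430.71)
499*(√(223 + X) + M(18)) = 499*(√(223 - 3015/7) + (-19 + 4*18)²/(-5 + 18)²) = 499*(√(-1454/7) + (-19 + 72)²/13²) = 499*(I*√10178/7 + 53²*(1/169)) = 499*(I*√10178/7 + 2809*(1/169)) = 499*(I*√10178/7 + 2809/169) = 499*(2809/169 + I*√10178/7) = 1401691/169 + 499*I*√10178/7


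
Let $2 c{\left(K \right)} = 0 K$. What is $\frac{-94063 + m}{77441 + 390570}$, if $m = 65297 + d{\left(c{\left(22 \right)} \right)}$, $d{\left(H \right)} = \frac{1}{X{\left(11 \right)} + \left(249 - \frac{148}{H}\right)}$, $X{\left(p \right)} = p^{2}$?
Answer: $- \frac{28766}{468011} \approx -0.061464$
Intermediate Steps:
$c{\left(K \right)} = 0$ ($c{\left(K \right)} = \frac{0 K}{2} = \frac{1}{2} \cdot 0 = 0$)
$d{\left(H \right)} = \frac{1}{370 - \frac{148}{H}}$ ($d{\left(H \right)} = \frac{1}{11^{2} + \left(249 - \frac{148}{H}\right)} = \frac{1}{121 + \left(249 - \frac{148}{H}\right)} = \frac{1}{370 - \frac{148}{H}}$)
$m = 65297$ ($m = 65297 + \frac{1}{74} \cdot 0 \frac{1}{-2 + 5 \cdot 0} = 65297 + \frac{1}{74} \cdot 0 \frac{1}{-2 + 0} = 65297 + \frac{1}{74} \cdot 0 \frac{1}{-2} = 65297 + \frac{1}{74} \cdot 0 \left(- \frac{1}{2}\right) = 65297 + 0 = 65297$)
$\frac{-94063 + m}{77441 + 390570} = \frac{-94063 + 65297}{77441 + 390570} = - \frac{28766}{468011}$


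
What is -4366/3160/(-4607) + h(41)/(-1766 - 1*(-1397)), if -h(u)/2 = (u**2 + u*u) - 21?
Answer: 48639484447/2685973140 ≈ 18.109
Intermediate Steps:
h(u) = 42 - 4*u**2 (h(u) = -2*((u**2 + u*u) - 21) = -2*((u**2 + u**2) - 21) = -2*(2*u**2 - 21) = -2*(-21 + 2*u**2) = 42 - 4*u**2)
-4366/3160/(-4607) + h(41)/(-1766 - 1*(-1397)) = -4366/3160/(-4607) + (42 - 4*41**2)/(-1766 - 1*(-1397)) = -4366*1/3160*(-1/4607) + (42 - 4*1681)/(-1766 + 1397) = -2183/1580*(-1/4607) + (42 - 6724)/(-369) = 2183/7279060 - 6682*(-1/369) = 2183/7279060 + 6682/369 = 48639484447/2685973140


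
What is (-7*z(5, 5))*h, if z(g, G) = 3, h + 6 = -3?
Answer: 189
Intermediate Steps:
h = -9 (h = -6 - 3 = -9)
(-7*z(5, 5))*h = -7*3*(-9) = -21*(-9) = 189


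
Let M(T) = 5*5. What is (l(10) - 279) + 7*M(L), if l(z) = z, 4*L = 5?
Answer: -94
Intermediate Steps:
L = 5/4 (L = (¼)*5 = 5/4 ≈ 1.2500)
M(T) = 25
(l(10) - 279) + 7*M(L) = (10 - 279) + 7*25 = -269 + 175 = -94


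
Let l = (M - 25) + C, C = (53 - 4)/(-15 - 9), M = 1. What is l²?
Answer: 390625/576 ≈ 678.17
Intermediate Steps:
C = -49/24 (C = 49/(-24) = 49*(-1/24) = -49/24 ≈ -2.0417)
l = -625/24 (l = (1 - 25) - 49/24 = -24 - 49/24 = -625/24 ≈ -26.042)
l² = (-625/24)² = 390625/576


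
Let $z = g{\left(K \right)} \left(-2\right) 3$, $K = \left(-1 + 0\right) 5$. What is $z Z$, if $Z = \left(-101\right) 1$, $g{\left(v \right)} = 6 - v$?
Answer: $6666$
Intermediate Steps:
$K = -5$ ($K = \left(-1\right) 5 = -5$)
$Z = -101$
$z = -66$ ($z = \left(6 - -5\right) \left(-2\right) 3 = \left(6 + 5\right) \left(-2\right) 3 = 11 \left(-2\right) 3 = \left(-22\right) 3 = -66$)
$z Z = \left(-66\right) \left(-101\right) = 6666$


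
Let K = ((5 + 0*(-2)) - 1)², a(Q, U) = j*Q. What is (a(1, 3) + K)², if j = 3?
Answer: 361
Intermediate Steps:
a(Q, U) = 3*Q
K = 16 (K = ((5 + 0) - 1)² = (5 - 1)² = 4² = 16)
(a(1, 3) + K)² = (3*1 + 16)² = (3 + 16)² = 19² = 361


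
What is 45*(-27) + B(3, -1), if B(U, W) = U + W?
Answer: -1213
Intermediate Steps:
45*(-27) + B(3, -1) = 45*(-27) + (3 - 1) = -1215 + 2 = -1213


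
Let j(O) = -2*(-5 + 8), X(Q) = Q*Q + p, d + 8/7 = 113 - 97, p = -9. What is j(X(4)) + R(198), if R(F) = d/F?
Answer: -4106/693 ≈ -5.9250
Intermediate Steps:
d = 104/7 (d = -8/7 + (113 - 97) = -8/7 + 16 = 104/7 ≈ 14.857)
X(Q) = -9 + Q² (X(Q) = Q*Q - 9 = Q² - 9 = -9 + Q²)
R(F) = 104/(7*F)
j(O) = -6 (j(O) = -2*3 = -6)
j(X(4)) + R(198) = -6 + (104/7)/198 = -6 + (104/7)*(1/198) = -6 + 52/693 = -4106/693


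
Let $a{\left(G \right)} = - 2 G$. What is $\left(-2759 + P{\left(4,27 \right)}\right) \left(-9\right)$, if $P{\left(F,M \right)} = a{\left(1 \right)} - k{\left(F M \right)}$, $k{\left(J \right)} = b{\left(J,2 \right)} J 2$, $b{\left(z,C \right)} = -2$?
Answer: $20961$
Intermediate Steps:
$k{\left(J \right)} = - 4 J$ ($k{\left(J \right)} = - 2 J 2 = - 4 J$)
$P{\left(F,M \right)} = -2 + 4 F M$ ($P{\left(F,M \right)} = \left(-2\right) 1 - - 4 F M = -2 - - 4 F M = -2 + 4 F M$)
$\left(-2759 + P{\left(4,27 \right)}\right) \left(-9\right) = \left(-2759 - \left(2 - 432\right)\right) \left(-9\right) = \left(-2759 + \left(-2 + 432\right)\right) \left(-9\right) = \left(-2759 + 430\right) \left(-9\right) = \left(-2329\right) \left(-9\right) = 20961$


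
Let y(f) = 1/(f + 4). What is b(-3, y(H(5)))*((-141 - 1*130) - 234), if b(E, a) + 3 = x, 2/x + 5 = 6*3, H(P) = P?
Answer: 18685/13 ≈ 1437.3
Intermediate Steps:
x = 2/13 (x = 2/(-5 + 6*3) = 2/(-5 + 18) = 2/13 ≈ 0.15385)
y(f) = 1/(4 + f)
b(E, a) = -37/13 (b(E, a) = -3 + 2/13 = -37/13)
b(-3, y(H(5)))*((-141 - 1*130) - 234) = -37*((-141 - 1*130) - 234)/13 = -37*((-141 - 130) - 234)/13 = -37*(-271 - 234)/13 = -37/13*(-505) = 18685/13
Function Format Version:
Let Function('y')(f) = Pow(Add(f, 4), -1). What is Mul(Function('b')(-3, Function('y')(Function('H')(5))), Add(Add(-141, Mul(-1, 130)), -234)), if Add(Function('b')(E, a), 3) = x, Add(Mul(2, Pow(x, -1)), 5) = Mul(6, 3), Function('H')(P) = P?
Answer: Rational(18685, 13) ≈ 1437.3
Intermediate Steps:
x = Rational(2, 13) (x = Mul(2, Pow(Add(-5, Mul(6, 3)), -1)) = Mul(2, Pow(Add(-5, 18), -1)) = Mul(2, Pow(13, -1)) = Mul(2, Rational(1, 13)) = Rational(2, 13) ≈ 0.15385)
Function('y')(f) = Pow(Add(4, f), -1)
Function('b')(E, a) = Rational(-37, 13) (Function('b')(E, a) = Add(-3, Rational(2, 13)) = Rational(-37, 13))
Mul(Function('b')(-3, Function('y')(Function('H')(5))), Add(Add(-141, Mul(-1, 130)), -234)) = Mul(Rational(-37, 13), Add(Add(-141, Mul(-1, 130)), -234)) = Mul(Rational(-37, 13), Add(Add(-141, -130), -234)) = Mul(Rational(-37, 13), Add(-271, -234)) = Mul(Rational(-37, 13), -505) = Rational(18685, 13)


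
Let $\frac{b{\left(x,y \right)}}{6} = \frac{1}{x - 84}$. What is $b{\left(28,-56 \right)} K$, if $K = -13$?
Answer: $\frac{39}{28} \approx 1.3929$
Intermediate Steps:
$b{\left(x,y \right)} = \frac{6}{-84 + x}$ ($b{\left(x,y \right)} = \frac{6}{x - 84} = \frac{6}{-84 + x}$)
$b{\left(28,-56 \right)} K = \frac{6}{-84 + 28} \left(-13\right) = \frac{6}{-56} \left(-13\right) = 6 \left(- \frac{1}{56}\right) \left(-13\right) = \left(- \frac{3}{28}\right) \left(-13\right) = \frac{39}{28}$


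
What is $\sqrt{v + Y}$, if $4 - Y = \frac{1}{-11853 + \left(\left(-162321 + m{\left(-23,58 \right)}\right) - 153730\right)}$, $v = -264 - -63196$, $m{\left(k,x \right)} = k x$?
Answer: $\frac{\sqrt{758012796735558}}{109746} \approx 250.87$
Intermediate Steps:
$v = 62932$ ($v = -264 + 63196 = 62932$)
$Y = \frac{1316953}{329238}$ ($Y = 4 - \frac{1}{-11853 - 317385} = 4 - \frac{1}{-329238} = 4 - - \frac{1}{329238} = 4 + \frac{1}{329238} = \frac{1316953}{329238} \approx 4.0$)
$\sqrt{v + Y} = \sqrt{62932 + \frac{1316953}{329238}} = \sqrt{\frac{20720922769}{329238}} = \frac{\sqrt{758012796735558}}{109746}$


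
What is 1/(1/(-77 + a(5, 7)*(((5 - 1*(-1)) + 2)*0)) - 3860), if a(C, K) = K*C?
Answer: -77/297221 ≈ -0.00025907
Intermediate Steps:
a(C, K) = C*K
1/(1/(-77 + a(5, 7)*(((5 - 1*(-1)) + 2)*0)) - 3860) = 1/(1/(-77 + (5*7)*(((5 - 1*(-1)) + 2)*0)) - 3860) = 1/(1/(-77 + 35*(((5 + 1) + 2)*0)) - 3860) = 1/(1/(-77 + 35*((6 + 2)*0)) - 3860) = 1/(1/(-77 + 35*(8*0)) - 3860) = 1/(1/(-77 + 35*0) - 3860) = 1/(1/(-77 + 0) - 3860) = 1/(1/(-77) - 3860) = 1/(-1/77 - 3860) = 1/(-297221/77) = -77/297221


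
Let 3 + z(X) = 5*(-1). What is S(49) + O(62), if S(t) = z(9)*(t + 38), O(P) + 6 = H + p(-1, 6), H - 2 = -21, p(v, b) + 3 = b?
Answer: -718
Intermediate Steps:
z(X) = -8 (z(X) = -3 + 5*(-1) = -3 - 5 = -8)
p(v, b) = -3 + b
H = -19 (H = 2 - 21 = -19)
O(P) = -22 (O(P) = -6 + (-19 + (-3 + 6)) = -6 + (-19 + 3) = -6 - 16 = -22)
S(t) = -304 - 8*t (S(t) = -8*(t + 38) = -8*(38 + t) = -304 - 8*t)
S(49) + O(62) = (-304 - 8*49) - 22 = (-304 - 392) - 22 = -696 - 22 = -718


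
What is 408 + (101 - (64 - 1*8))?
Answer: 453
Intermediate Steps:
408 + (101 - (64 - 1*8)) = 408 + (101 - (64 - 8)) = 408 + (101 - 1*56) = 408 + (101 - 56) = 408 + 45 = 453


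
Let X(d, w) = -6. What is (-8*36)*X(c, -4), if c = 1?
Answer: 1728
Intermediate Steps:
(-8*36)*X(c, -4) = -8*36*(-6) = -288*(-6) = 1728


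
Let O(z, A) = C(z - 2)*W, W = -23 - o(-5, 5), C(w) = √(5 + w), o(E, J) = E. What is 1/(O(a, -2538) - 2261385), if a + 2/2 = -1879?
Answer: I/(9*(-251265*I + 2*√1877)) ≈ -4.4221e-7 + 1.5249e-10*I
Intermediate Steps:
a = -1880 (a = -1 - 1879 = -1880)
W = -18 (W = -23 - 1*(-5) = -23 + 5 = -18)
O(z, A) = -18*√(3 + z) (O(z, A) = √(5 + (z - 2))*(-18) = √(5 + (-2 + z))*(-18) = √(3 + z)*(-18) = -18*√(3 + z))
1/(O(a, -2538) - 2261385) = 1/(-18*√(3 - 1880) - 2261385) = 1/(-18*I*√1877 - 2261385) = 1/(-2261385 - 18*I*√1877)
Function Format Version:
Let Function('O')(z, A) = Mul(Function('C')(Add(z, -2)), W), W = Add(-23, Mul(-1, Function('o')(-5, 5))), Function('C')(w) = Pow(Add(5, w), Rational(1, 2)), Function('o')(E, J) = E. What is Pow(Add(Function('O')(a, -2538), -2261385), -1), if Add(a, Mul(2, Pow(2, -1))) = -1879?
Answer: Mul(Rational(1, 9), I, Pow(Add(Mul(-251265, I), Mul(2, Pow(1877, Rational(1, 2)))), -1)) ≈ Add(-4.4221e-7, Mul(1.5249e-10, I))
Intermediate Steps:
a = -1880 (a = Add(-1, -1879) = -1880)
W = -18 (W = Add(-23, Mul(-1, -5)) = Add(-23, 5) = -18)
Function('O')(z, A) = Mul(-18, Pow(Add(3, z), Rational(1, 2))) (Function('O')(z, A) = Mul(Pow(Add(5, Add(z, -2)), Rational(1, 2)), -18) = Mul(Pow(Add(5, Add(-2, z)), Rational(1, 2)), -18) = Mul(Pow(Add(3, z), Rational(1, 2)), -18) = Mul(-18, Pow(Add(3, z), Rational(1, 2))))
Pow(Add(Function('O')(a, -2538), -2261385), -1) = Pow(Add(Mul(-18, Pow(Add(3, -1880), Rational(1, 2))), -2261385), -1) = Pow(Add(Mul(-18, Pow(-1877, Rational(1, 2))), -2261385), -1) = Pow(Add(Mul(-18, Mul(I, Pow(1877, Rational(1, 2)))), -2261385), -1) = Pow(Add(Mul(-18, I, Pow(1877, Rational(1, 2))), -2261385), -1) = Pow(Add(-2261385, Mul(-18, I, Pow(1877, Rational(1, 2)))), -1)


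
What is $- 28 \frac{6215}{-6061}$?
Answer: $\frac{15820}{551} \approx 28.711$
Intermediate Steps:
$- 28 \frac{6215}{-6061} = - 28 \cdot 6215 \left(- \frac{1}{6061}\right) = \left(-28\right) \left(- \frac{565}{551}\right) = \frac{15820}{551}$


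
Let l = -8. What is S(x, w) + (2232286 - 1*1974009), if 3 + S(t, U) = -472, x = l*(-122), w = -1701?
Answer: 257802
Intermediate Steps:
x = 976 (x = -8*(-122) = 976)
S(t, U) = -475 (S(t, U) = -3 - 472 = -475)
S(x, w) + (2232286 - 1*1974009) = -475 + (2232286 - 1*1974009) = -475 + (2232286 - 1974009) = -475 + 258277 = 257802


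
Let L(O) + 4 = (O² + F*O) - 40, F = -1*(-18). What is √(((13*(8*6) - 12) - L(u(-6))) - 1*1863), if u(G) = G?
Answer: I*√1135 ≈ 33.69*I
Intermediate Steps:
F = 18
L(O) = -44 + O² + 18*O (L(O) = -4 + ((O² + 18*O) - 40) = -4 + (-40 + O² + 18*O) = -44 + O² + 18*O)
√(((13*(8*6) - 12) - L(u(-6))) - 1*1863) = √(((13*(8*6) - 12) - (-44 + (-6)² + 18*(-6))) - 1*1863) = √(((13*48 - 12) - (-44 + 36 - 108)) - 1863) = √(((624 - 12) - 1*(-116)) - 1863) = √((612 + 116) - 1863) = √(728 - 1863) = √(-1135) = I*√1135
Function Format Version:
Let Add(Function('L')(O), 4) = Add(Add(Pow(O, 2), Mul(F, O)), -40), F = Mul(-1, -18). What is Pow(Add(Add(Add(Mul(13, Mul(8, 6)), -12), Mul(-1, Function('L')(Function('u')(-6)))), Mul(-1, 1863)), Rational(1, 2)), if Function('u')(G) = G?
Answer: Mul(I, Pow(1135, Rational(1, 2))) ≈ Mul(33.690, I)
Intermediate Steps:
F = 18
Function('L')(O) = Add(-44, Pow(O, 2), Mul(18, O)) (Function('L')(O) = Add(-4, Add(Add(Pow(O, 2), Mul(18, O)), -40)) = Add(-4, Add(-40, Pow(O, 2), Mul(18, O))) = Add(-44, Pow(O, 2), Mul(18, O)))
Pow(Add(Add(Add(Mul(13, Mul(8, 6)), -12), Mul(-1, Function('L')(Function('u')(-6)))), Mul(-1, 1863)), Rational(1, 2)) = Pow(Add(Add(Add(Mul(13, Mul(8, 6)), -12), Mul(-1, Add(-44, Pow(-6, 2), Mul(18, -6)))), Mul(-1, 1863)), Rational(1, 2)) = Pow(Add(Add(Add(Mul(13, 48), -12), Mul(-1, Add(-44, 36, -108))), -1863), Rational(1, 2)) = Pow(Add(Add(Add(624, -12), Mul(-1, -116)), -1863), Rational(1, 2)) = Pow(Add(Add(612, 116), -1863), Rational(1, 2)) = Pow(Add(728, -1863), Rational(1, 2)) = Pow(-1135, Rational(1, 2)) = Mul(I, Pow(1135, Rational(1, 2)))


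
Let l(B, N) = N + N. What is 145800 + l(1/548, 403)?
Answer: 146606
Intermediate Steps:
l(B, N) = 2*N
145800 + l(1/548, 403) = 145800 + 2*403 = 145800 + 806 = 146606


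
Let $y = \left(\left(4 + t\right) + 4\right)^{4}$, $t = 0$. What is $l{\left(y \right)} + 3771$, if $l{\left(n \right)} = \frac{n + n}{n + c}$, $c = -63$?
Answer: $\frac{15216635}{4033} \approx 3773.0$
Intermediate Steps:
$y = 4096$ ($y = \left(\left(4 + 0\right) + 4\right)^{4} = \left(4 + 4\right)^{4} = 8^{4} = 4096$)
$l{\left(n \right)} = \frac{2 n}{-63 + n}$ ($l{\left(n \right)} = \frac{n + n}{n - 63} = \frac{2 n}{-63 + n}$)
$l{\left(y \right)} + 3771 = 2 \cdot 4096 \frac{1}{-63 + 4096} + 3771 = 2 \cdot 4096 \cdot \frac{1}{4033} + 3771 = \frac{8192}{4033} + 3771 = \frac{15216635}{4033}$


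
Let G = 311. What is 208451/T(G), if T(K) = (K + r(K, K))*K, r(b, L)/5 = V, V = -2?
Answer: 208451/93611 ≈ 2.2268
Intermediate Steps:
r(b, L) = -10 (r(b, L) = 5*(-2) = -10)
T(K) = K*(-10 + K) (T(K) = (K - 10)*K = (-10 + K)*K = K*(-10 + K))
208451/T(G) = 208451/((311*(-10 + 311))) = 208451/((311*301)) = 208451/93611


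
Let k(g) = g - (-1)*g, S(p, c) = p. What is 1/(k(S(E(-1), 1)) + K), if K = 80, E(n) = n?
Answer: 1/78 ≈ 0.012821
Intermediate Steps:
k(g) = 2*g (k(g) = g + g = 2*g)
1/(k(S(E(-1), 1)) + K) = 1/(2*(-1) + 80) = 1/(-2 + 80) = 1/78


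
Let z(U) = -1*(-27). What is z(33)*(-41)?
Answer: -1107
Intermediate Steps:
z(U) = 27
z(33)*(-41) = 27*(-41) = -1107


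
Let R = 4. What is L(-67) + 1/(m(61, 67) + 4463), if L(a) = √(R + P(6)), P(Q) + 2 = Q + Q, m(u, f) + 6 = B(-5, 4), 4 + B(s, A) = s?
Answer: 1/4448 + √14 ≈ 3.7419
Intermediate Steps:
B(s, A) = -4 + s
m(u, f) = -15 (m(u, f) = -6 + (-4 - 5) = -6 - 9 = -15)
P(Q) = -2 + 2*Q (P(Q) = -2 + (Q + Q) = -2 + 2*Q)
L(a) = √14 (L(a) = √(4 + (-2 + 2*6)) = √(4 + (-2 + 12)) = √(4 + 10) = √14)
L(-67) + 1/(m(61, 67) + 4463) = √14 + 1/(-15 + 4463) = √14 + 1/4448 = 1/4448 + √14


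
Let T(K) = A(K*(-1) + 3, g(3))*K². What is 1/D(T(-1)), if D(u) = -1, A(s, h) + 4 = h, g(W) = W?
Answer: -1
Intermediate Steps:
A(s, h) = -4 + h
T(K) = -K² (T(K) = (-4 + 3)*K² = -K²)
1/D(T(-1)) = 1/(-1) = -1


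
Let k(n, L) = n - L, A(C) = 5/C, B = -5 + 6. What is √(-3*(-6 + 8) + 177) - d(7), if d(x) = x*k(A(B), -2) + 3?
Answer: -52 + 3*√19 ≈ -38.923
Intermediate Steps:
B = 1
d(x) = 3 + 7*x (d(x) = x*(5/1 - 1*(-2)) + 3 = x*(5*1 + 2) + 3 = x*(5 + 2) + 3 = x*7 + 3 = 7*x + 3 = 3 + 7*x)
√(-3*(-6 + 8) + 177) - d(7) = √(-3*(-6 + 8) + 177) - (3 + 7*7) = √(-3*2 + 177) - (3 + 49) = √(-6 + 177) - 1*52 = √171 - 52 = 3*√19 - 52 = -52 + 3*√19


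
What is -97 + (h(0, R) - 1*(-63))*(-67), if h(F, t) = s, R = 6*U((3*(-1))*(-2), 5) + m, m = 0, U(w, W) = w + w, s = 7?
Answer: -4787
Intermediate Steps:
U(w, W) = 2*w
R = 72 (R = 6*(2*((3*(-1))*(-2))) + 0 = 6*(2*(-3*(-2))) + 0 = 6*(2*6) + 0 = 6*12 + 0 = 72 + 0 = 72)
h(F, t) = 7
-97 + (h(0, R) - 1*(-63))*(-67) = -97 + (7 - 1*(-63))*(-67) = -97 + (7 + 63)*(-67) = -97 + 70*(-67) = -97 - 4690 = -4787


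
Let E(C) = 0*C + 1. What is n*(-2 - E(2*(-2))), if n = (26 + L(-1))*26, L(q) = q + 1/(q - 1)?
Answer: -1911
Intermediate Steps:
L(q) = q + 1/(-1 + q)
n = 637 (n = (26 + (1 + (-1)**2 - 1*(-1))/(-1 - 1))*26 = (26 + (1 + 1 + 1)/(-2))*26 = (26 - 1/2*3)*26 = (26 - 3/2)*26 = (49/2)*26 = 637)
E(C) = 1 (E(C) = 0 + 1 = 1)
n*(-2 - E(2*(-2))) = 637*(-2 - 1*1) = 637*(-2 - 1) = 637*(-3) = -1911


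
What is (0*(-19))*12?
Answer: 0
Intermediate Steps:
(0*(-19))*12 = 0*12 = 0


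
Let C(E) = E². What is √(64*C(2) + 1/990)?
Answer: √27878510/330 ≈ 16.000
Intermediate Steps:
√(64*C(2) + 1/990) = √(64*2² + 1/990) = √(64*4 + 1/990) = √(256 + 1/990) = √(253441/990) = √27878510/330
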